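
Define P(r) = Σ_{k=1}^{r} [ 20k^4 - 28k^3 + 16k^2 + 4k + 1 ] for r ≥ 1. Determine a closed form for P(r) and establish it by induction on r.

P(r) = r(4r^4 + 3r^3 - 2r^2 + 3r + 5)

We claim P(r) = r(4r^4 + 3r^3 - 2r^2 + 3r + 5) for all r ≥ 1.
Base step (r = 1): P(1) = 13, and the closed form gives 13. They agree.
For the inductive step, assume it holds for an arbitrary k ≥ 1, so P(k) = k(4k^4 + 3k^3 - 2k^2 + 3k + 5).
Then P(k+1) = P(k) + (20k^4 + 52k^3 + 52k^2 + 32k + 13) = (k(4k^4 + 3k^3 - 2k^2 + 3k + 5)) + (20k^4 + 52k^3 + 52k^2 + 32k + 13).
Simplifying, P(k+1) = (k + 1)(4k^4 + 19k^3 + 31k^2 + 24k + 13) = (k+1)(4(k+1)^4 + 3(k+1)^3 - 2(k+1)^2 + 3(k+1) + 5),
which is the closed form with r = k+1.
By induction, the statement is established for all r ≥ 1.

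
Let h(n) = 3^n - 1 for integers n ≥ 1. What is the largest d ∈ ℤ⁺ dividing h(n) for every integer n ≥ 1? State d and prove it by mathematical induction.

d = 2

Computing the first values: h(1) = 2 and h(2) = 8; gcd(2, 8) = 2, so d ≤ 2.
We prove 2 | 3^n - 1 for all n ≥ 1 by induction on n.
For the base case n = 1: h(1) = 2 = 2·(1), so 2 | h(1).
Suppose the result is true for n = i, i.e. 2 | h(i). Then
3^{i+1} − 1^{i+1} = 3·3^i − 1·1^i = 3·(3^i − 1^i) + (2)·1^i. The first term is divisible by 2 by the inductive hypothesis, and the second term (2)·1^i is divisible by 2 since 2 | 2. Hence 2 | h(i+1).
This completes the induction.
Therefore the largest such d is 2.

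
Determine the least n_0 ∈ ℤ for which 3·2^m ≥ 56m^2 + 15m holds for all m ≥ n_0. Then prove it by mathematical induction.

At m = 11: 6144 < 6941, so the inequality fails and n_0 ≥ 12. We prove 3·2^m ≥ 56m^2 + 15m for all m ≥ 12.
When m = 12: 3·2^m = 12288 and 56m^2 + 15m = 8244, so 12288 ≥ 8244.
Inductive step: assume the claim holds for m = i, so 3·2^i ≥ 56i^2 + 15i.
Then 3·2^(i + 1) = 2·(3·2^i) ≥ 2·(56i^2 + 15i).
Also, for i ≥ 12 we have 2·(56i^2 + 15i) ≥ 56(i+1)^2 + 15(i+1), since 2·(56i^2 + 15i) − (56(i+1)^2 + 15(i+1)) = 56i^2 - 97i - 71, which is nonnegative for all i ≥ 12.
Combining, 3·2^(i + 1) ≥ 56(i+1)^2 + 15(i+1).
By the principle of mathematical induction, the result holds for all m ≥ 12.
Hence the smallest such n_0 is 12.

n_0 = 12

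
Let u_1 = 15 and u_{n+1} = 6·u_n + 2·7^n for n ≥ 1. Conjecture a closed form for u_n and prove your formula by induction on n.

u_n = 6^(n - 1) + 2·7^n

Computing the first terms: u_1 = 15, u_2 = 104, u_3 = 722. This suggests u_n = 6^(n - 1) + 2·7^n.
For the base case n = 1: the formula gives 15 = 15 = u_1.
For the inductive step, assume it holds for an arbitrary m ≥ 1, so u_m = 6^(m - 1) + 2·7^m.
Then u_{m+1} = 6·u_m + 2·7^m = 6·(6^(m - 1) + 2·7^m) + 2·7^m = 6^m + 2·7^(m + 1) = 6^((m+1) - 1) + 2·7^(m+1),
which is the claimed formula at n = m+1.
Hence, by induction on n, the claim holds for every n ≥ 1.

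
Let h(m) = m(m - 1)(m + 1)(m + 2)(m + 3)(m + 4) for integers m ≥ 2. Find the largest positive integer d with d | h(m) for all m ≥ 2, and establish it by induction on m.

d = 720

Computing the first values: h(2) = 720 and h(3) = 5040; gcd(720, 5040) = 720, so d ≤ 720.
We prove 720 | m(m - 1)(m + 1)(m + 2)(m + 3)(m + 4) for all m ≥ 2 by induction on m.
For the base case m = 2: h(2) = 720 = 720·(1), so 720 | h(2).
Suppose the result is true for m = i, i.e. 720 | h(i). Then
h(i+1) − h(i) = i·(i+1)·(i+2)·(i+3)·(i+4)·(i+5) − (i-1)·i·(i+1)·(i+2)·(i+3)·(i+4) = i·(i+1)·(i+2)·(i+3)·(i+4)·[(i+5) − (i-1)] = 6·i·(i+1)·(i+2)·(i+3)·(i+4). The product of 5 consecutive integers is divisible by (5)! = 120, so h(i+1) − h(i) is divisible by 6·120 = 720. By the inductive hypothesis 720 | h(i), hence 720 | h(i+1).
By the principle of mathematical induction, the result holds for all m ≥ 2.
Therefore the largest such d is 720.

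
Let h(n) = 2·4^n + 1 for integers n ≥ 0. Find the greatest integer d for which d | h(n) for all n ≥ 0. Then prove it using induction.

d = 3

Computing the first values: h(0) = 3 and h(1) = 9; gcd(3, 9) = 3, so d ≤ 3.
We prove 3 | 2·4^n + 1 for all n ≥ 0 by induction on n.
Base step (n = 0): h(0) = 3 = 3·(1), so 3 | h(0).
Inductive step: assume the claim holds for n = p, i.e. 3 | h(p). Then
h(p+1) = 2·4^(p+1) + 1 = 4·(2·4^p + 1) - 3 = 4·h(p) - 3. The first term is divisible by 3 by the inductive hypothesis, and -3 is divisible by 3. Hence 3 | h(p+1).
This completes the induction.
Therefore the largest such d is 3.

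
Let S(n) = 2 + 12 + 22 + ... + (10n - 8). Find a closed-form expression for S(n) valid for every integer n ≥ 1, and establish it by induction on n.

S(n) = n(5n - 3)

We claim S(n) = n(5n - 3) for all n ≥ 1.
For the base case n = 1: S(1) = 2, and the closed form gives 2. They agree.
Suppose the result is true for n = i, so S(i) = i(5i - 3).
Then S(i+1) = S(i) + (10i + 2) = (i(5i - 3)) + (10i + 2).
Simplifying, S(i+1) = (i + 1)(5i + 2) = (i+1)(5(i+1) - 3),
which is the closed form with n = i+1.
This completes the induction.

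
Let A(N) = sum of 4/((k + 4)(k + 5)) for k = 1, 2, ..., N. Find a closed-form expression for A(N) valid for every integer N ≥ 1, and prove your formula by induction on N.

A(N) = 4N/(5(N + 5))

We claim A(N) = 4N/(5(N + 5)) for all N ≥ 1.
For the base case N = 1: A(1) = 2/15, and the closed form gives 2/15. They agree.
Inductive step: suppose the statement holds for some k ≥ 1, so A(k) = 4k/(5(k + 5)).
Then A(k+1) = A(k) + (4/((k + 5)(k + 6))) = (4k/(5(k + 5))) + (4/((k + 5)(k + 6))).
Simplifying, A(k+1) = 4(k + 1)/(5(k + 6)) = 4(k+1)/(5((k+1) + 5)),
which is the closed form with N = k+1.
By induction, the statement is established for all N ≥ 1.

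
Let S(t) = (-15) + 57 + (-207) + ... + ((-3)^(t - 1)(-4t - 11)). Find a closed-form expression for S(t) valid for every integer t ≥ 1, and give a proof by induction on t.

S(t) = (-3)^t(t + 3) - 3

We claim S(t) = (-3)^t(t + 3) - 3 for all t ≥ 1.
Base case (t = 1): S(1) = -15, and the closed form gives -15. They agree.
Inductive step: assume the claim holds for t = r, so S(r) = (-3)^r(r + 3) - 3.
Then S(r+1) = S(r) + ((-3)^r(-4r - 15)) = ((-3)^r(r + 3) - 3) + ((-3)^r(-4r - 15)).
Simplifying, S(r+1) = -3(-3)^r·r - 12(-3)^r - 3 = (-3)^(r+1)((r+1) + 3) - 3,
which is the closed form with t = r+1.
This completes the induction.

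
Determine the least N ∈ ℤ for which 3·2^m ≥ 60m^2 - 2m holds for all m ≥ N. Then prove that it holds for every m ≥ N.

At m = 11: 6144 < 7238, so the inequality fails and N ≥ 12. We prove 3·2^m ≥ 60m^2 - 2m for all m ≥ 12.
Base step (m = 12): 3·2^m = 12288 and 60m^2 - 2m = 8616, so 12288 ≥ 8616.
Inductive step: suppose the statement holds for some p ≥ 12, so 3·2^p ≥ 60p^2 - 2p.
Then 3·2^(p + 1) = 2·(3·2^p) ≥ 2·(60p^2 - 2p).
Also, for p ≥ 12 we have 2·(60p^2 - 2p) ≥ 60(p+1)^2 - 2(p+1), since 2·(60p^2 - 2p) − (60(p+1)^2 - 2(p+1)) = 60p^2 - 122p - 58, which is nonnegative for all p ≥ 12.
Combining, 3·2^(p + 1) ≥ 60(p+1)^2 - 2(p+1).
By induction, the statement is established for all m ≥ 12.
Hence the smallest such N is 12.

N = 12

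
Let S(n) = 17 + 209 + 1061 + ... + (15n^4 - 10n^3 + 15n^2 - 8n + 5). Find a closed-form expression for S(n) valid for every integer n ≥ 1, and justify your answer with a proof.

We claim S(n) = n(3n^4 + 5n^3 + 5n^2 + n + 3) for all n ≥ 1.
For the base case n = 1: S(1) = 17, and the closed form gives 17. They agree.
Suppose the result is true for n = m, so S(m) = m(3m^4 + 5m^3 + 5m^2 + m + 3).
Then S(m+1) = S(m) + (15m^4 + 50m^3 + 75m^2 + 52m + 17) = (m(3m^4 + 5m^3 + 5m^2 + m + 3)) + (15m^4 + 50m^3 + 75m^2 + 52m + 17).
Simplifying, S(m+1) = (m + 1)(3m^4 + 17m^3 + 38m^2 + 38m + 17) = (m+1)(3(m+1)^4 + 5(m+1)^3 + 5(m+1)^2 + (m+1) + 3),
which is the closed form with n = m+1.
By the principle of mathematical induction, the result holds for all n ≥ 1.

S(n) = n(3n^4 + 5n^3 + 5n^2 + n + 3)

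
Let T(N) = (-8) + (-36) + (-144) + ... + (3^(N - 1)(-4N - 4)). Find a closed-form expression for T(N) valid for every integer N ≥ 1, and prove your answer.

T(N) = -3^N(2N + 1) + 1

We claim T(N) = -3^N(2N + 1) + 1 for all N ≥ 1.
Base case (N = 1): T(1) = -8, and the closed form gives -8. They agree.
Inductive step: suppose the statement holds for some r ≥ 1, so T(r) = -3^r(2r + 1) + 1.
Then T(r+1) = T(r) + (4·3^r(-r - 2)) = (-3^r(2r + 1) + 1) + (4·3^r(-r - 2)).
Simplifying, T(r+1) = -6·3^r·r - 9·3^r + 1 = -3^(r+1)(2(r+1) + 1) + 1,
which is the closed form with N = r+1.
By the principle of mathematical induction, the result holds for all N ≥ 1.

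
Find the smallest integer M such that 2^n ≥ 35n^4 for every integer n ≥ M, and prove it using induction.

At n = 23: 8388608 < 9794435, so the inequality fails and M ≥ 24. We prove 2^n ≥ 35n^4 for all n ≥ 24.
Base case (n = 24): 2^n = 16777216 and 35n^4 = 11612160, so 16777216 ≥ 11612160.
Inductive step: suppose the statement holds for some r ≥ 24, so 2^r ≥ 35r^4.
Then 2^(r + 1) = 2·(2^r) ≥ 2·(35r^4).
Also, for r ≥ 24 we have 2·(35r^4) ≥ 35(r+1)^4, since 2 ≥ (1 + 1/r)^4 for all r ≥ 24.
Combining, 2^(r + 1) ≥ 35(r+1)^4.
This completes the induction.
Hence the smallest such M is 24.

M = 24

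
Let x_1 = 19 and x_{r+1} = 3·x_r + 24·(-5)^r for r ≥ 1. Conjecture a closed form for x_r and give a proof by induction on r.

Computing the first terms: x_1 = 19, x_2 = -63, x_3 = 411. This suggests x_r = -3(-5)^r + 4·3^(r - 1).
Base step (r = 1): the formula gives 19 = 19 = x_1.
Suppose the result is true for r = j, so x_j = -3(-5)^j + 4·3^(j - 1).
Then x_{j+1} = 3·x_j + 24·(-5)^j = 3·(-3(-5)^j + 4·3^(j - 1)) + 24·(-5)^j = -3(-5)^(j + 1) + 4·3^j = -3(-5)^(j+1) + 4·3^((j+1) - 1),
which is the claimed formula at r = j+1.
Hence, by induction on r, the claim holds for every r ≥ 1.

x_r = -3(-5)^r + 4·3^(r - 1)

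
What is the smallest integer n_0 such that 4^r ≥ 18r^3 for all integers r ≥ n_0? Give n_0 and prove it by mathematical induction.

n_0 = 6

At r = 5: 1024 < 2250, so the inequality fails and n_0 ≥ 6. We prove 4^r ≥ 18r^3 for all r ≥ 6.
Base step (r = 6): 4^r = 4096 and 18r^3 = 3888, so 4096 ≥ 3888.
Inductive step: suppose the statement holds for some p ≥ 6, so 4^p ≥ 18p^3.
Then 4^(p + 1) = 4·(4^p) ≥ 4·(18p^3).
Also, for p ≥ 6 we have 4·(18p^3) ≥ 18(p+1)^3, since 4 ≥ (1 + 1/p)^3 for all p ≥ 6.
Combining, 4^(p + 1) ≥ 18(p+1)^3.
This completes the induction.
Hence the smallest such n_0 is 6.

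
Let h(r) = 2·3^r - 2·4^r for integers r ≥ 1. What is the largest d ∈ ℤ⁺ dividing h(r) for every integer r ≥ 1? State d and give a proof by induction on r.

d = 2

Computing the first values: h(1) = -2 and h(2) = -14; gcd(-2, -14) = 2, so d ≤ 2.
We prove 2 | 2·3^r - 2·4^r for all r ≥ 1 by induction on r.
When r = 1: h(1) = -2 = 2·(-1), so 2 | h(1).
Suppose the result is true for r = k, i.e. 2 | h(k). Then
h(k+1) − 4·h(k) = (2·3^(k+1) - 2·4^(k+1)) − 4·(2·3^k - 2·4^k) = (2)·3^k·(3 − 4) = (-2)·3^k. Since 2 | h(k) by the inductive hypothesis, 2 | 4·h(k); and 2 | -2 since -2 = 2·-1. Therefore 2 | h(k+1).
This completes the induction.
Therefore the largest such d is 2.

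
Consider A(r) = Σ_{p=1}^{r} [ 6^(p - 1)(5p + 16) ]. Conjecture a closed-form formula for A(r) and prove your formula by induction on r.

We claim A(r) = 6^r(r + 3) - 3 for all r ≥ 1.
Base step (r = 1): A(1) = 21, and the closed form gives 21. They agree.
Suppose the result is true for r = p, so A(p) = 6^p(p + 3) - 3.
Then A(p+1) = A(p) + (6^p(5p + 21)) = (6^p(p + 3) - 3) + (6^p(5p + 21)).
Simplifying, A(p+1) = 6·6^p·p + 24·6^p - 3 = 6^(p+1)((p+1) + 3) - 3,
which is the closed form with r = p+1.
This completes the induction.

A(r) = 6^r(r + 3) - 3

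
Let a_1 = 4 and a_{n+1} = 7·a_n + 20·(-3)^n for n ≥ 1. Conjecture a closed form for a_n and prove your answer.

a_n = -2(-3)^n - 2·7^(n - 1)

Computing the first terms: a_1 = 4, a_2 = -32, a_3 = -44. This suggests a_n = -2(-3)^n - 2·7^(n - 1).
Base case (n = 1): the formula gives 4 = 4 = a_1.
For the inductive step, assume it holds for an arbitrary m ≥ 1, so a_m = -2(-3)^m - 2·7^(m - 1).
Then a_{m+1} = 7·a_m + 20·(-3)^m = 7·(-2(-3)^m - 2·7^(m - 1)) + 20·(-3)^m = -2(-3)^(m + 1) - 2·7^m = -2(-3)^(m+1) - 2·7^((m+1) - 1),
which is the claimed formula at n = m+1.
By induction, the statement is established for all n ≥ 1.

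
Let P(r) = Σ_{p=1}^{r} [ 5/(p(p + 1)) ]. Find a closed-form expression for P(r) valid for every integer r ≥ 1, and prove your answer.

We claim P(r) = 5r/(r + 1) for all r ≥ 1.
Base step (r = 1): P(1) = 5/2, and the closed form gives 5/2. They agree.
Suppose the result is true for r = p, so P(p) = 5p/(p + 1).
Then P(p+1) = P(p) + (5/((p + 1)(p + 2))) = (5p/(p + 1)) + (5/((p + 1)(p + 2))).
Simplifying, P(p+1) = 5(p + 1)/(p + 2) = 5(p+1)/((p+1) + 1),
which is the closed form with r = p+1.
Hence, by induction on r, the claim holds for every r ≥ 1.

P(r) = 5r/(r + 1)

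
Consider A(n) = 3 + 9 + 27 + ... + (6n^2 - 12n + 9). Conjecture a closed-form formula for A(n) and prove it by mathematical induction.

We claim A(n) = n(2n^2 - 3n + 4) for all n ≥ 1.
For the base case n = 1: A(1) = 3, and the closed form gives 3. They agree.
Suppose the result is true for n = m, so A(m) = m(2m^2 - 3m + 4).
Then A(m+1) = A(m) + (6m^2 + 3) = (m(2m^2 - 3m + 4)) + (6m^2 + 3).
Simplifying, A(m+1) = (m + 1)(2m^2 + m + 3) = (m+1)(2(m+1)^2 - 3(m+1) + 4),
which is the closed form with n = m+1.
This completes the induction.

A(n) = n(2n^2 - 3n + 4)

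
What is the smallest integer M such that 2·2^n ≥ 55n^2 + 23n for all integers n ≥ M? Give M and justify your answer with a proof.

At n = 12: 8192 < 8196, so the inequality fails and M ≥ 13. We prove 2·2^n ≥ 55n^2 + 23n for all n ≥ 13.
When n = 13: 2·2^n = 16384 and 55n^2 + 23n = 9594, so 16384 ≥ 9594.
Suppose the result is true for n = i, so 2·2^i ≥ 55i^2 + 23i.
Then 2·2^(i + 1) = 2·(2·2^i) ≥ 2·(55i^2 + 23i).
Also, for i ≥ 13 we have 2·(55i^2 + 23i) ≥ 55(i+1)^2 + 23(i+1), since 2·(55i^2 + 23i) − (55(i+1)^2 + 23(i+1)) = 55i^2 - 87i - 78, which is nonnegative for all i ≥ 13.
Combining, 2·2^(i + 1) ≥ 55(i+1)^2 + 23(i+1).
Hence, by induction on n, the claim holds for every n ≥ 13.
Hence the smallest such M is 13.

M = 13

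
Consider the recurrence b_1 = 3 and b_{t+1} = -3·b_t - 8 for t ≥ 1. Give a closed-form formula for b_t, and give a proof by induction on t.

Computing the first terms: b_1 = 3, b_2 = -17, b_3 = 43. This suggests b_t = 5(-3)^(t - 1) - 2.
When t = 1: the formula gives 3 = 3 = b_1.
Suppose the result is true for t = m, so b_m = 5(-3)^(m - 1) - 2.
Then b_{m+1} = -3·b_m - 8 = -3·(5(-3)^(m - 1) - 2) - 8 = 5(-3)^m - 2 = 5(-3)^((m+1) - 1) - 2,
which is the claimed formula at t = m+1.
By induction, the statement is established for all t ≥ 1.

b_t = 5(-3)^(t - 1) - 2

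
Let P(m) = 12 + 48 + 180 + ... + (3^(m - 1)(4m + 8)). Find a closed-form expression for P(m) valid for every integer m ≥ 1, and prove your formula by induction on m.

P(m) = 3^m(2m + 3) - 3

We claim P(m) = 3^m(2m + 3) - 3 for all m ≥ 1.
For the base case m = 1: P(1) = 12, and the closed form gives 12. They agree.
For the inductive step, assume it holds for an arbitrary j ≥ 1, so P(j) = 3^j(2j + 3) - 3.
Then P(j+1) = P(j) + (4·3^j(j + 3)) = (3^j(2j + 3) - 3) + (4·3^j(j + 3)).
Simplifying, P(j+1) = 6·3^j·j + 15·3^j - 3 = 3^(j+1)(2(j+1) + 3) - 3,
which is the closed form with m = j+1.
This completes the induction.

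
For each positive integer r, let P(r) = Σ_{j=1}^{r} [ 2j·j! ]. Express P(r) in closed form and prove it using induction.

P(r) = 2(r + 1)! - 2

We claim P(r) = 2(r + 1)! - 2 for all r ≥ 1.
Base step (r = 1): P(1) = 2, and the closed form gives 2. They agree.
Inductive step: suppose the statement holds for some j ≥ 1, so P(j) = 2(j + 1)! - 2.
Then P(j+1) = P(j) + (2(j + 1)(j + 1)!) = (2(j + 1)! - 2) + (2(j + 1)(j + 1)!).
Simplifying, P(j+1) = 2((j+1) + 1)! - 2,
which is the closed form with r = j+1.
By induction, the statement is established for all r ≥ 1.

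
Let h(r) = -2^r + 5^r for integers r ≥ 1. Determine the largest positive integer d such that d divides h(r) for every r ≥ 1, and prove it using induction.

Computing the first values: h(1) = 3 and h(2) = 21; gcd(3, 21) = 3, so d ≤ 3.
We prove 3 | -2^r + 5^r for all r ≥ 1 by induction on r.
For the base case r = 1: h(1) = 3 = 3·(1), so 3 | h(1).
Suppose the result is true for r = m, i.e. 3 | h(m). Then
5^{m+1} − 2^{m+1} = 5·5^m − 2·2^m = 5·(5^m − 2^m) + (3)·2^m. The first term is divisible by 3 by the inductive hypothesis, and the second term (3)·2^m is divisible by 3 since 3 | 3. Hence 3 | h(m+1).
Hence, by induction on r, the claim holds for every r ≥ 1.
Therefore the largest such d is 3.

d = 3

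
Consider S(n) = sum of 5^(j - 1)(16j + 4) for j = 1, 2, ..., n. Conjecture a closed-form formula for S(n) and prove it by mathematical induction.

S(n) = 4·5^n·n

We claim S(n) = 4·5^n·n for all n ≥ 1.
For the base case n = 1: S(1) = 20, and the closed form gives 20. They agree.
Inductive step: assume the claim holds for n = j, so S(j) = 4·5^j·j.
Then S(j+1) = S(j) + (5^j(16j + 20)) = (4·5^j·j) + (5^j(16j + 20)).
Simplifying, S(j+1) = 20·5^j(j + 1) = 4·5^(j+1)·(j+1),
which is the closed form with n = j+1.
By the principle of mathematical induction, the result holds for all n ≥ 1.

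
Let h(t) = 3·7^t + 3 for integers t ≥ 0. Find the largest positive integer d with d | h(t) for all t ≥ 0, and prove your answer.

d = 6

Computing the first values: h(0) = 6 and h(1) = 24; gcd(6, 24) = 6, so d ≤ 6.
We prove 6 | 3·7^t + 3 for all t ≥ 0 by induction on t.
Base step (t = 0): h(0) = 6 = 6·(1), so 6 | h(0).
Inductive step: suppose the statement holds for some m ≥ 0, i.e. 6 | h(m). Then
h(m+1) = 3·7^(m+1) + 3 = 7·(3·7^m + 3) - 18 = 7·h(m) - 18. The first term is divisible by 6 by the inductive hypothesis, and -18 is divisible by 6. Hence 6 | h(m+1).
By the principle of mathematical induction, the result holds for all t ≥ 0.
Therefore the largest such d is 6.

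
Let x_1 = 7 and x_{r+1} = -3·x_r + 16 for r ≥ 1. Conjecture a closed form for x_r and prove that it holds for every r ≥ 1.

x_r = -(-3)^r + 4

Computing the first terms: x_1 = 7, x_2 = -5, x_3 = 31. This suggests x_r = -(-3)^r + 4.
When r = 1: the formula gives 7 = 7 = x_1.
For the inductive step, assume it holds for an arbitrary i ≥ 1, so x_i = -(-3)^i + 4.
Then x_{i+1} = -3·x_i + 16 = -3·(-(-3)^i + 4) + 16 = -(-3)^(i + 1) + 4,
which is the claimed formula at r = i+1.
Hence, by induction on r, the claim holds for every r ≥ 1.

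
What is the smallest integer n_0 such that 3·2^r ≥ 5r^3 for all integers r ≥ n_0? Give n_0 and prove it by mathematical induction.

At r = 11: 6144 < 6655, so the inequality fails and n_0 ≥ 12. We prove 3·2^r ≥ 5r^3 for all r ≥ 12.
Base step (r = 12): 3·2^r = 12288 and 5r^3 = 8640, so 12288 ≥ 8640.
Inductive step: assume the claim holds for r = m, so 3·2^m ≥ 5m^3.
Then 3·2^(m + 1) = 2·(3·2^m) ≥ 2·(5m^3).
Also, for m ≥ 12 we have 2·(5m^3) ≥ 5(m+1)^3, since 2 ≥ (1 + 1/m)^3 for all m ≥ 12.
Combining, 3·2^(m + 1) ≥ 5(m+1)^3.
By the principle of mathematical induction, the result holds for all r ≥ 12.
Hence the smallest such n_0 is 12.

n_0 = 12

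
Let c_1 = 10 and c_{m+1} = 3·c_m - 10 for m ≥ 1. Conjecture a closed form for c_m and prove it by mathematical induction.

Computing the first terms: c_1 = 10, c_2 = 20, c_3 = 50. This suggests c_m = 5·3^(m - 1) + 5.
When m = 1: the formula gives 10 = 10 = c_1.
Inductive step: assume the claim holds for m = k, so c_k = 5·3^(k - 1) + 5.
Then c_{k+1} = 3·c_k - 10 = 3·(5·3^(k - 1) + 5) - 10 = 5·3^k + 5 = 5·3^((k+1) - 1) + 5,
which is the claimed formula at m = k+1.
By the principle of mathematical induction, the result holds for all m ≥ 1.

c_m = 5·3^(m - 1) + 5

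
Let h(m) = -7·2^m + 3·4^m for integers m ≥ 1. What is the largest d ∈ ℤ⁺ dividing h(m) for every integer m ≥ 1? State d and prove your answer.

Computing the first values: h(1) = -2 and h(2) = 20; gcd(-2, 20) = 2, so d ≤ 2.
We prove 2 | -7·2^m + 3·4^m for all m ≥ 1 by induction on m.
For the base case m = 1: h(1) = -2 = 2·(-1), so 2 | h(1).
Inductive step: suppose the statement holds for some p ≥ 1, i.e. 2 | h(p). Then
h(p+1) − 4·h(p) = (-7·2^(p+1) + 3·4^(p+1)) − 4·(-7·2^p + 3·4^p) = (-7)·2^p·(2 − 4) = (14)·2^p. Since 2 | h(p) by the inductive hypothesis, 2 | 4·h(p); and 2 | 14 since 14 = 2·7. Therefore 2 | h(p+1).
This completes the induction.
Therefore the largest such d is 2.

d = 2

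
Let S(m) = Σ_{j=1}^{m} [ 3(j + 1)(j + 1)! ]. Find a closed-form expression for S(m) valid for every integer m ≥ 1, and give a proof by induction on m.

We claim S(m) = 3(m + 2)! - 6 for all m ≥ 1.
For the base case m = 1: S(1) = 12, and the closed form gives 12. They agree.
Inductive step: suppose the statement holds for some j ≥ 1, so S(j) = 3(j + 2)! - 6.
Then S(j+1) = S(j) + (3(j + 2)(j + 2)!) = (3(j + 2)! - 6) + (3(j + 2)(j + 2)!).
Simplifying, S(j+1) = 3((j+1) + 2)! - 6,
which is the closed form with m = j+1.
This completes the induction.

S(m) = 3(m + 2)! - 6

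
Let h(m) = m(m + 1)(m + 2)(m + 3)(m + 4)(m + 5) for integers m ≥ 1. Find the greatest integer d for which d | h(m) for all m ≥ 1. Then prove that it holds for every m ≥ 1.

d = 720

Computing the first values: h(1) = 720 and h(2) = 5040; gcd(720, 5040) = 720, so d ≤ 720.
We prove 720 | m(m + 1)(m + 2)(m + 3)(m + 4)(m + 5) for all m ≥ 1 by induction on m.
For the base case m = 1: h(1) = 720 = 720·(1), so 720 | h(1).
Inductive step: suppose the statement holds for some i ≥ 1, i.e. 720 | h(i). Then
h(i+1) − h(i) = (i+1)·(i+2)·(i+3)·(i+4)·(i+5)·(i+6) − i·(i+1)·(i+2)·(i+3)·(i+4)·(i+5) = (i+1)·(i+2)·(i+3)·(i+4)·(i+5)·[(i+6) − i] = 6·(i+1)·(i+2)·(i+3)·(i+4)·(i+5). The product of 5 consecutive integers is divisible by (5)! = 120, so h(i+1) − h(i) is divisible by 6·120 = 720. By the inductive hypothesis 720 | h(i), hence 720 | h(i+1).
By the principle of mathematical induction, the result holds for all m ≥ 1.
Therefore the largest such d is 720.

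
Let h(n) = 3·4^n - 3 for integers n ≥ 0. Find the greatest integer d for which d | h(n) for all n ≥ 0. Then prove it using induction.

Computing the first values: h(0) = 0 and h(1) = 9; gcd(0, 9) = 9, so d ≤ 9.
We prove 9 | 3·4^n - 3 for all n ≥ 0 by induction on n.
For the base case n = 0: h(0) = 0 = 9·(0), so 9 | h(0).
Inductive step: assume the claim holds for n = p, i.e. 9 | h(p). Then
h(p+1) = 3·4^(p+1) - 3 = 4·(3·4^p - 3) + 9 = 4·h(p) + 9. The first term is divisible by 9 by the inductive hypothesis, and 9 is divisible by 9. Hence 9 | h(p+1).
Hence, by induction on n, the claim holds for every n ≥ 0.
Therefore the largest such d is 9.

d = 9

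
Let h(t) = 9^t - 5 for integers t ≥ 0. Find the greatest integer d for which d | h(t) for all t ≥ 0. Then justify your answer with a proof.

d = 4

Computing the first values: h(0) = -4 and h(1) = 4; gcd(-4, 4) = 4, so d ≤ 4.
We prove 4 | 9^t - 5 for all t ≥ 0 by induction on t.
Base step (t = 0): h(0) = -4 = 4·(-1), so 4 | h(0).
Suppose the result is true for t = j, i.e. 4 | h(j). Then
h(j+1) = 9^(j+1) - 5 = 9·(9^j - 5) + 40 = 9·h(j) + 40. The first term is divisible by 4 by the inductive hypothesis, and 40 is divisible by 4. Hence 4 | h(j+1).
By the principle of mathematical induction, the result holds for all t ≥ 0.
Therefore the largest such d is 4.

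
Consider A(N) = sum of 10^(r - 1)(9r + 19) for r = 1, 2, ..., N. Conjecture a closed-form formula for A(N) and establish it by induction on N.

We claim A(N) = 10^N(N + 2) - 2 for all N ≥ 1.
Base case (N = 1): A(1) = 28, and the closed form gives 28. They agree.
Inductive step: assume the claim holds for N = r, so A(r) = 10^r(r + 2) - 2.
Then A(r+1) = A(r) + (10^r(9r + 28)) = (10^r(r + 2) - 2) + (10^r(9r + 28)).
Simplifying, A(r+1) = 10·10^r·r + 30·10^r - 2 = 10^(r+1)((r+1) + 2) - 2,
which is the closed form with N = r+1.
By induction, the statement is established for all N ≥ 1.

A(N) = 10^N(N + 2) - 2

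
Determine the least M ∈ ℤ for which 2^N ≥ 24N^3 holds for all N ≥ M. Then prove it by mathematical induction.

At N = 16: 65536 < 98304, so the inequality fails and M ≥ 17. We prove 2^N ≥ 24N^3 for all N ≥ 17.
When N = 17: 2^N = 131072 and 24N^3 = 117912, so 131072 ≥ 117912.
Inductive step: suppose the statement holds for some k ≥ 17, so 2^k ≥ 24k^3.
Then 2^(k + 1) = 2·(2^k) ≥ 2·(24k^3).
Also, for k ≥ 17 we have 2·(24k^3) ≥ 24(k+1)^3, since 2 ≥ (1 + 1/k)^3 for all k ≥ 17.
Combining, 2^(k + 1) ≥ 24(k+1)^3.
Hence, by induction on N, the claim holds for every N ≥ 17.
Hence the smallest such M is 17.

M = 17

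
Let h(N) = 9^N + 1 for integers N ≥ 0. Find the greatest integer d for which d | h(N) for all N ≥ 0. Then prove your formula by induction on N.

d = 2

Computing the first values: h(0) = 2 and h(1) = 10; gcd(2, 10) = 2, so d ≤ 2.
We prove 2 | 9^N + 1 for all N ≥ 0 by induction on N.
For the base case N = 0: h(0) = 2 = 2·(1), so 2 | h(0).
For the inductive step, assume it holds for an arbitrary p ≥ 0, i.e. 2 | h(p). Then
h(p+1) = 9^(p+1) + 1 = 9·(9^p + 1) - 8 = 9·h(p) - 8. The first term is divisible by 2 by the inductive hypothesis, and -8 is divisible by 2. Hence 2 | h(p+1).
By the principle of mathematical induction, the result holds for all N ≥ 0.
Therefore the largest such d is 2.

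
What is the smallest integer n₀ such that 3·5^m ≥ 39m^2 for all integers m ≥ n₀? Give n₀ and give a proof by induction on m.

n₀ = 3

At m = 2: 75 < 156, so the inequality fails and n₀ ≥ 3. We prove 3·5^m ≥ 39m^2 for all m ≥ 3.
Base step (m = 3): 3·5^m = 375 and 39m^2 = 351, so 375 ≥ 351.
Suppose the result is true for m = i, so 3·5^i ≥ 39i^2.
Then 3·5^(i + 1) = 5·(3·5^i) ≥ 5·(39i^2).
Also, for i ≥ 3 we have 5·(39i^2) ≥ 39(i+1)^2, since 5 ≥ (1 + 1/i)^2 for all i ≥ 3.
Combining, 3·5^(i + 1) ≥ 39(i+1)^2.
This completes the induction.
Hence the smallest such n₀ is 3.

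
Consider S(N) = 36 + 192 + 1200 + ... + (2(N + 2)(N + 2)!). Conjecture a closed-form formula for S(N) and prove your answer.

S(N) = 2(N + 3)! - 12

We claim S(N) = 2(N + 3)! - 12 for all N ≥ 1.
For the base case N = 1: S(1) = 36, and the closed form gives 36. They agree.
Inductive step: assume the claim holds for N = k, so S(k) = 2(k + 3)! - 12.
Then S(k+1) = S(k) + (2(k + 3)(k + 3)!) = (2(k + 3)! - 12) + (2(k + 3)(k + 3)!).
Simplifying, S(k+1) = 2((k+1) + 3)! - 12,
which is the closed form with N = k+1.
By induction, the statement is established for all N ≥ 1.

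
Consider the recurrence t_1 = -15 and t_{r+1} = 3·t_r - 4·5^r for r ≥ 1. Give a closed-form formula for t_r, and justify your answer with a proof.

t_r = -5·3^(r - 1) - 2·5^r

Computing the first terms: t_1 = -15, t_2 = -65, t_3 = -295. This suggests t_r = -5·3^(r - 1) - 2·5^r.
Base case (r = 1): the formula gives -15 = -15 = t_1.
Inductive step: assume the claim holds for r = k, so t_k = -5·3^(k - 1) - 2·5^k.
Then t_{k+1} = 3·t_k - 4·5^k = 3·(-5·3^(k - 1) - 2·5^k) - 4·5^k = -5·3^k - 2·5^(k + 1) = -5·3^((k+1) - 1) - 2·5^(k+1),
which is the claimed formula at r = k+1.
By the principle of mathematical induction, the result holds for all r ≥ 1.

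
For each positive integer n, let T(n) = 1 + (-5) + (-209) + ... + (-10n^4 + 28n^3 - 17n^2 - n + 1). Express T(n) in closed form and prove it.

We claim T(n) = -n(2n^4 - 2n^3 - 5n^2 + 2n + 2) for all n ≥ 1.
Base case (n = 1): T(1) = 1, and the closed form gives 1. They agree.
Inductive step: suppose the statement holds for some j ≥ 1, so T(j) = j(-2j^4 + 2j^3 + 5j^2 - 2j - 2).
Then T(j+1) = T(j) + (-10j^4 - 12j^3 + 7j^2 + 9j + 1) = (j(-2j^4 + 2j^3 + 5j^2 - 2j - 2)) + (-10j^4 - 12j^3 + 7j^2 + 9j + 1).
Simplifying, T(j+1) = -(j + 1)(2j^4 + 6j^3 + j^2 - 6j - 1) = -(j+1)(2(j+1)^4 - 2(j+1)^3 - 5(j+1)^2 + 2(j+1) + 2),
which is the closed form with n = j+1.
This completes the induction.

T(n) = -n(2n^4 - 2n^3 - 5n^2 + 2n + 2)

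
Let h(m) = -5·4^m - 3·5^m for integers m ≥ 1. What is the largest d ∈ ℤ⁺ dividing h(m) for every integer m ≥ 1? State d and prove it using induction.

Computing the first values: h(1) = -35 and h(2) = -155; gcd(-35, -155) = 5, so d ≤ 5.
We prove 5 | -5·4^m - 3·5^m for all m ≥ 1 by induction on m.
Base case (m = 1): h(1) = -35 = 5·(-7), so 5 | h(1).
Inductive step: assume the claim holds for m = r, i.e. 5 | h(r). Then
h(r+1) − 5·h(r) = (-5·4^(r+1) - 3·5^(r+1)) − 5·(-5·4^r - 3·5^r) = (-5)·4^r·(4 − 5) = (5)·4^r. Since 5 | h(r) by the inductive hypothesis, 5 | 5·h(r); and 5 | 5 since 5 = 5·1. Therefore 5 | h(r+1).
This completes the induction.
Therefore the largest such d is 5.

d = 5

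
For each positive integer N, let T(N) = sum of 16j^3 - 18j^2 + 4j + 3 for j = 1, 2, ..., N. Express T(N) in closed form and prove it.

We claim T(N) = N(4N^3 + 2N^2 - 3N + 2) for all N ≥ 1.
Base case (N = 1): T(1) = 5, and the closed form gives 5. They agree.
Suppose the result is true for N = j, so T(j) = j(4j^3 + 2j^2 - 3j + 2).
Then T(j+1) = T(j) + (16j^3 + 30j^2 + 16j + 5) = (j(4j^3 + 2j^2 - 3j + 2)) + (16j^3 + 30j^2 + 16j + 5).
Simplifying, T(j+1) = (j + 1)(4j^3 + 14j^2 + 13j + 5) = (j+1)(4(j+1)^3 + 2(j+1)^2 - 3(j+1) + 2),
which is the closed form with N = j+1.
This completes the induction.

T(N) = N(4N^3 + 2N^2 - 3N + 2)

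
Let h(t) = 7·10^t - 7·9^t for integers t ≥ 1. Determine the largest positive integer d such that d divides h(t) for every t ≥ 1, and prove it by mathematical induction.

d = 7

Computing the first values: h(1) = 7 and h(2) = 133; gcd(7, 133) = 7, so d ≤ 7.
We prove 7 | 7·10^t - 7·9^t for all t ≥ 1 by induction on t.
When t = 1: h(1) = 7 = 7·(1), so 7 | h(1).
Inductive step: assume the claim holds for t = r, i.e. 7 | h(r). Then
h(r+1) − 10·h(r) = (7·10^(r+1) - 7·9^(r+1)) − 10·(7·10^r - 7·9^r) = (-7)·9^r·(9 − 10) = (7)·9^r. Since 7 | h(r) by the inductive hypothesis, 7 | 10·h(r); and 7 | 7 since 7 = 7·1. Therefore 7 | h(r+1).
Hence, by induction on t, the claim holds for every t ≥ 1.
Therefore the largest such d is 7.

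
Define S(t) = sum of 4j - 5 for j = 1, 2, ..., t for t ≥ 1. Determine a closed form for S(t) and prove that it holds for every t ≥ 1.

S(t) = t(2t - 3)

We claim S(t) = t(2t - 3) for all t ≥ 1.
For the base case t = 1: S(1) = -1, and the closed form gives -1. They agree.
Inductive step: suppose the statement holds for some j ≥ 1, so S(j) = j(2j - 3).
Then S(j+1) = S(j) + (4j - 1) = (j(2j - 3)) + (4j - 1).
Simplifying, S(j+1) = (j + 1)(2j - 1) = (j+1)(2(j+1) - 3),
which is the closed form with t = j+1.
By induction, the statement is established for all t ≥ 1.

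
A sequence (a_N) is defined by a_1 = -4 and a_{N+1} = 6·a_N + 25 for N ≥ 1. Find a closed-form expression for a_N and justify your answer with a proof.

Computing the first terms: a_1 = -4, a_2 = 1, a_3 = 31. This suggests a_N = 6^(N - 1) - 5.
Base case (N = 1): the formula gives -4 = -4 = a_1.
Suppose the result is true for N = r, so a_r = 6^(r - 1) - 5.
Then a_{r+1} = 6·a_r + 25 = 6·(6^(r - 1) - 5) + 25 = 6^r - 5 = 6^((r+1) - 1) - 5,
which is the claimed formula at N = r+1.
Hence, by induction on N, the claim holds for every N ≥ 1.

a_N = 6^(N - 1) - 5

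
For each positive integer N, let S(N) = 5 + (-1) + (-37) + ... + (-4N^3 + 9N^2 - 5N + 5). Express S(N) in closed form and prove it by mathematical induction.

We claim S(N) = -N(N^3 - N^2 - N - 4) for all N ≥ 1.
When N = 1: S(1) = 5, and the closed form gives 5. They agree.
Inductive step: suppose the statement holds for some r ≥ 1, so S(r) = r(-r^3 + r^2 + r + 4).
Then S(r+1) = S(r) + (-4r^3 - 3r^2 + r + 5) = (r(-r^3 + r^2 + r + 4)) + (-4r^3 - 3r^2 + r + 5).
Simplifying, S(r+1) = -(r + 1)(r^3 + 2r^2 - 5) = -(r+1)((r+1)^3 - (r+1)^2 - (r+1) - 4),
which is the closed form with N = r+1.
By the principle of mathematical induction, the result holds for all N ≥ 1.

S(N) = -N(N^3 - N^2 - N - 4)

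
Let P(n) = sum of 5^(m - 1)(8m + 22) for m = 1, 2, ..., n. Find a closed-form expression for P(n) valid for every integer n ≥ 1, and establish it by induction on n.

P(n) = 5^n(2n + 5) - 5

We claim P(n) = 5^n(2n + 5) - 5 for all n ≥ 1.
When n = 1: P(1) = 30, and the closed form gives 30. They agree.
Inductive step: suppose the statement holds for some m ≥ 1, so P(m) = 5^m(2m + 5) - 5.
Then P(m+1) = P(m) + (5^m(8m + 30)) = (5^m(2m + 5) - 5) + (5^m(8m + 30)).
Simplifying, P(m+1) = 10·5^m·m + 35·5^m - 5 = 5^(m+1)(2(m+1) + 5) - 5,
which is the closed form with n = m+1.
This completes the induction.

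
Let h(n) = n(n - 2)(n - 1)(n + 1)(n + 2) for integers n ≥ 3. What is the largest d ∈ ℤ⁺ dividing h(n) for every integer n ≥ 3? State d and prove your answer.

Computing the first values: h(3) = 120 and h(4) = 720; gcd(120, 720) = 120, so d ≤ 120.
We prove 120 | n(n - 2)(n - 1)(n + 1)(n + 2) for all n ≥ 3 by induction on n.
When n = 3: h(3) = 120 = 120·(1), so 120 | h(3).
Inductive step: assume the claim holds for n = m, i.e. 120 | h(m). Then
h(m+1) − h(m) = (m-1)·m·(m+1)·(m+2)·(m+3) − (m-2)·(m-1)·m·(m+1)·(m+2) = (m-1)·m·(m+1)·(m+2)·[(m+3) − (m-2)] = 5·(m-1)·m·(m+1)·(m+2). The product of 4 consecutive integers is divisible by (4)! = 24, so h(m+1) − h(m) is divisible by 5·24 = 120. By the inductive hypothesis 120 | h(m), hence 120 | h(m+1).
This completes the induction.
Therefore the largest such d is 120.

d = 120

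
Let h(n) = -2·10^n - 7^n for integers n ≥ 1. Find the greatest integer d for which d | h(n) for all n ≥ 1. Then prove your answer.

d = 3

Computing the first values: h(1) = -27 and h(2) = -249; gcd(-27, -249) = 3, so d ≤ 3.
We prove 3 | -2·10^n - 7^n for all n ≥ 1 by induction on n.
When n = 1: h(1) = -27 = 3·(-9), so 3 | h(1).
Inductive step: suppose the statement holds for some p ≥ 1, i.e. 3 | h(p). Then
h(p+1) − 10·h(p) = (-2·10^(p+1) - 7^(p+1)) − 10·(-2·10^p - 7^p) = (-1)·7^p·(7 − 10) = (3)·7^p. Since 3 | h(p) by the inductive hypothesis, 3 | 10·h(p); and 3 | 3 since 3 = 3·1. Therefore 3 | h(p+1).
Hence, by induction on n, the claim holds for every n ≥ 1.
Therefore the largest such d is 3.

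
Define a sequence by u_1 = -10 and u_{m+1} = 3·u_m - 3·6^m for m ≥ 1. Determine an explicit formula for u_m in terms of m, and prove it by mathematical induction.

u_m = -4·3^(m - 1) - 6^m

Computing the first terms: u_1 = -10, u_2 = -48, u_3 = -252. This suggests u_m = -4·3^(m - 1) - 6^m.
When m = 1: the formula gives -10 = -10 = u_1.
Inductive step: suppose the statement holds for some j ≥ 1, so u_j = -4·3^(j - 1) - 6^j.
Then u_{j+1} = 3·u_j - 3·6^j = 3·(-4·3^(j - 1) - 6^j) - 3·6^j = -4·3^j - 6^(j + 1) = -4·3^((j+1) - 1) - 6^(j+1),
which is the claimed formula at m = j+1.
By induction, the statement is established for all m ≥ 1.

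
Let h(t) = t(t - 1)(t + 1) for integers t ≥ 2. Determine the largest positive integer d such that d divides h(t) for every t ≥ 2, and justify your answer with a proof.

Computing the first values: h(2) = 6 and h(3) = 24; gcd(6, 24) = 6, so d ≤ 6.
We prove 6 | t(t - 1)(t + 1) for all t ≥ 2 by induction on t.
Base step (t = 2): h(2) = 6 = 6·(1), so 6 | h(2).
For the inductive step, assume it holds for an arbitrary i ≥ 2, i.e. 6 | h(i). Then
h(i+1) − h(i) = i·(i+1)·(i+2) − (i-1)·i·(i+1) = i·(i+1)·[(i+2) − (i-1)] = 3·i·(i+1). The product of 2 consecutive integers is divisible by (2)! = 2, so h(i+1) − h(i) is divisible by 3·2 = 6. By the inductive hypothesis 6 | h(i), hence 6 | h(i+1).
By the principle of mathematical induction, the result holds for all t ≥ 2.
Therefore the largest such d is 6.

d = 6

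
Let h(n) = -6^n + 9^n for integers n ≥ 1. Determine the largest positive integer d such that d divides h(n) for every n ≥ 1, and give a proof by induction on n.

d = 3

Computing the first values: h(1) = 3 and h(2) = 45; gcd(3, 45) = 3, so d ≤ 3.
We prove 3 | -6^n + 9^n for all n ≥ 1 by induction on n.
When n = 1: h(1) = 3 = 3·(1), so 3 | h(1).
Inductive step: assume the claim holds for n = m, i.e. 3 | h(m). Then
9^{m+1} − 6^{m+1} = 9·9^m − 6·6^m = 9·(9^m − 6^m) + (3)·6^m. The first term is divisible by 3 by the inductive hypothesis, and the second term (3)·6^m is divisible by 3 since 3 | 3. Hence 3 | h(m+1).
By the principle of mathematical induction, the result holds for all n ≥ 1.
Therefore the largest such d is 3.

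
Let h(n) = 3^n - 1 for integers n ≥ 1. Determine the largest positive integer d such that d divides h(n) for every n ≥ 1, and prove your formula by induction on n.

d = 2

Computing the first values: h(1) = 2 and h(2) = 8; gcd(2, 8) = 2, so d ≤ 2.
We prove 2 | 3^n - 1 for all n ≥ 1 by induction on n.
Base case (n = 1): h(1) = 2 = 2·(1), so 2 | h(1).
Inductive step: assume the claim holds for n = j, i.e. 2 | h(j). Then
3^{j+1} − 1^{j+1} = 3·3^j − 1·1^j = 3·(3^j − 1^j) + (2)·1^j. The first term is divisible by 2 by the inductive hypothesis, and the second term (2)·1^j is divisible by 2 since 2 | 2. Hence 2 | h(j+1).
Hence, by induction on n, the claim holds for every n ≥ 1.
Therefore the largest such d is 2.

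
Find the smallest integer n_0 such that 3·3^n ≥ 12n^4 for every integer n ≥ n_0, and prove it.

n_0 = 10

At n = 9: 59049 < 78732, so the inequality fails and n_0 ≥ 10. We prove 3·3^n ≥ 12n^4 for all n ≥ 10.
Base case (n = 10): 3·3^n = 177147 and 12n^4 = 120000, so 177147 ≥ 120000.
Suppose the result is true for n = m, so 3·3^m ≥ 12m^4.
Then 3·3^(m + 1) = 3·(3·3^m) ≥ 3·(12m^4).
Also, for m ≥ 10 we have 3·(12m^4) ≥ 12(m+1)^4, since 3 ≥ (1 + 1/m)^4 for all m ≥ 10.
Combining, 3·3^(m + 1) ≥ 12(m+1)^4.
By the principle of mathematical induction, the result holds for all n ≥ 10.
Hence the smallest such n_0 is 10.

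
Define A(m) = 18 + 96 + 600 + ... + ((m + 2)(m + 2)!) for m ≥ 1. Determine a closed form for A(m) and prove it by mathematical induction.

We claim A(m) = (m + 3)! - 6 for all m ≥ 1.
When m = 1: A(1) = 18, and the closed form gives 18. They agree.
Inductive step: suppose the statement holds for some k ≥ 1, so A(k) = (k + 3)! - 6.
Then A(k+1) = A(k) + ((k + 3)(k + 3)!) = ((k + 3)! - 6) + ((k + 3)(k + 3)!).
Simplifying, A(k+1) = ((k+1) + 3)! - 6,
which is the closed form with m = k+1.
By induction, the statement is established for all m ≥ 1.

A(m) = (m + 3)! - 6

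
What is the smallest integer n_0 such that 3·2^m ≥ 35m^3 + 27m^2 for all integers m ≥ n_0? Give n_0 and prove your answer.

At m = 15: 98304 < 124200, so the inequality fails and n_0 ≥ 16. We prove 3·2^m ≥ 35m^3 + 27m^2 for all m ≥ 16.
When m = 16: 3·2^m = 196608 and 35m^3 + 27m^2 = 150272, so 196608 ≥ 150272.
Inductive step: assume the claim holds for m = k, so 3·2^k ≥ 35k^3 + 27k^2.
Then 3·2^(k + 1) = 2·(3·2^k) ≥ 2·(35k^3 + 27k^2).
Also, for k ≥ 16 we have 2·(35k^3 + 27k^2) ≥ 35(k+1)^3 + 27(k+1)^2, since 2·(35k^3 + 27k^2) − (35(k+1)^3 + 27(k+1)^2) = 35k^3 - 78k^2 - 159k - 62, which is nonnegative for all k ≥ 16.
Combining, 3·2^(k + 1) ≥ 35(k+1)^3 + 27(k+1)^2.
This completes the induction.
Hence the smallest such n_0 is 16.

n_0 = 16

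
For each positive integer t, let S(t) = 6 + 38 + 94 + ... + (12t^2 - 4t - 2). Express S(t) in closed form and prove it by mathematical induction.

S(t) = 2t(2t^2 + 2t - 1)

We claim S(t) = 2t(2t^2 + 2t - 1) for all t ≥ 1.
Base case (t = 1): S(1) = 6, and the closed form gives 6. They agree.
Inductive step: suppose the statement holds for some i ≥ 1, so S(i) = 2i(2i^2 + 2i - 1).
Then S(i+1) = S(i) + (12i^2 + 20i + 6) = (2i(2i^2 + 2i - 1)) + (12i^2 + 20i + 6).
Simplifying, S(i+1) = 2(i + 1)(2i^2 + 6i + 3) = 2(i+1)(2(i+1)^2 + 2(i+1) - 1),
which is the closed form with t = i+1.
Hence, by induction on t, the claim holds for every t ≥ 1.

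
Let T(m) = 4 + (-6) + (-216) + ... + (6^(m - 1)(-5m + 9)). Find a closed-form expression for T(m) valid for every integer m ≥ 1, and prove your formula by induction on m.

We claim T(m) = 6^m(-m + 2) - 2 for all m ≥ 1.
For the base case m = 1: T(1) = 4, and the closed form gives 4. They agree.
For the inductive step, assume it holds for an arbitrary p ≥ 1, so T(p) = 6^p(-p + 2) - 2.
Then T(p+1) = T(p) + (6^p(-5p + 4)) = (6^p(-p + 2) - 2) + (6^p(-5p + 4)).
Simplifying, T(p+1) = -6·6^p·p + 6·6^p - 2 = 6^(p+1)(-(p+1) + 2) - 2,
which is the closed form with m = p+1.
This completes the induction.

T(m) = 6^m(-m + 2) - 2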